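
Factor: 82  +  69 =151 = 151^1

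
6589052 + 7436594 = 14025646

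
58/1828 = 29/914 =0.03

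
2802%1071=660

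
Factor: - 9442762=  - 2^1 * 7^1*674483^1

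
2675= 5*535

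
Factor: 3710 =2^1*5^1*7^1*53^1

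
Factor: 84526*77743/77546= 3285652409/38773=7^ (- 1 )* 13^1*29^(-1)*191^(-1)*3251^1*77743^1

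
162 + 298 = 460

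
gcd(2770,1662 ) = 554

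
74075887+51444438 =125520325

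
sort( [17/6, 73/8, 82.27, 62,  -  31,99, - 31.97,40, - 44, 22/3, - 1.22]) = [ - 44, - 31.97, - 31, - 1.22, 17/6,22/3,73/8,  40,62, 82.27, 99 ]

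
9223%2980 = 283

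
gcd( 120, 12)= 12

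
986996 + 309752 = 1296748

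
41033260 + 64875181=105908441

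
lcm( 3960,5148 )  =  51480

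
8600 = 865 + 7735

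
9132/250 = 36 + 66/125 = 36.53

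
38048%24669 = 13379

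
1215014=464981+750033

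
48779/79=48779/79 = 617.46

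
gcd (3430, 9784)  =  2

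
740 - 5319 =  - 4579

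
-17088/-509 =33+291/509=33.57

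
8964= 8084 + 880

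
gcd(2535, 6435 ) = 195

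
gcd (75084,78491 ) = 1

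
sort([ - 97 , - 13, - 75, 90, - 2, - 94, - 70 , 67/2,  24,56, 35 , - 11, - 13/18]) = [ - 97, - 94, - 75, - 70,-13, - 11, - 2, - 13/18,24,67/2, 35, 56,90 ] 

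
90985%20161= 10341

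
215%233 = 215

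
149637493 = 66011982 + 83625511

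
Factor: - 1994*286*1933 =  - 2^2 * 11^1*13^1*997^1 * 1933^1 = - 1102358972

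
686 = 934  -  248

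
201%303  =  201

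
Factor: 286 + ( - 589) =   -  303 = - 3^1 *101^1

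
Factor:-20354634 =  - 2^1 *3^2*1130813^1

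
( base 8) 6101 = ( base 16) c41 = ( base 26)4GH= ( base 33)2t2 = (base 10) 3137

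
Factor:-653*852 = - 556356=- 2^2*3^1*71^1*653^1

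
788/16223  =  788/16223 = 0.05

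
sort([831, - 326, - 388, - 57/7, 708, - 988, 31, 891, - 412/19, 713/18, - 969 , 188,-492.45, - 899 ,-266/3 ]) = [  -  988,-969,-899, - 492.45,-388, - 326,-266/3, - 412/19,-57/7,  31, 713/18, 188 , 708 , 831 , 891]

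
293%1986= 293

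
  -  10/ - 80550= 1/8055 = 0.00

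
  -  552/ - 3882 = 92/647  =  0.14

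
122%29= 6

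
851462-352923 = 498539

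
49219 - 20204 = 29015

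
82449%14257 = 11164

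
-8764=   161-8925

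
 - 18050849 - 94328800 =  - 112379649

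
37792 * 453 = 17119776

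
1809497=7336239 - 5526742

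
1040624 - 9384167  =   - 8343543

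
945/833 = 1 + 16/119=1.13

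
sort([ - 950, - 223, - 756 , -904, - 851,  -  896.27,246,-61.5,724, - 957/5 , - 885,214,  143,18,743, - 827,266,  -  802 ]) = [ - 950,-904, - 896.27, - 885, - 851, - 827, - 802, - 756,-223, - 957/5, - 61.5,18, 143,214,246, 266,724 , 743 ]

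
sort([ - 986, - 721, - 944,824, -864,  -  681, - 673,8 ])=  [ - 986,  -  944,  -  864,- 721,- 681,-673,8,824 ] 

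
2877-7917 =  - 5040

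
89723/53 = 1692 + 47/53= 1692.89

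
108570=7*15510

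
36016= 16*2251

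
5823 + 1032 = 6855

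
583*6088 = 3549304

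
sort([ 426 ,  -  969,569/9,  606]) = [-969,569/9, 426, 606]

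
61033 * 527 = 32164391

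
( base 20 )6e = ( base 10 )134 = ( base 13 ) a4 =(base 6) 342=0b10000110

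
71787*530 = 38047110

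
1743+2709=4452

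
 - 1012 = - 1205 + 193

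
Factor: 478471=7^1* 29^1*2357^1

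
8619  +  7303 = 15922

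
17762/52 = 341+15/26 =341.58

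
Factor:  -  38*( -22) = 836 = 2^2*11^1*19^1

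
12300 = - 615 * ( - 20) 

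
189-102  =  87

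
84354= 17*4962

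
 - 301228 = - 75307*4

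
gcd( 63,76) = 1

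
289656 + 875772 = 1165428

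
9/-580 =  - 9/580 =- 0.02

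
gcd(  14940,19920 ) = 4980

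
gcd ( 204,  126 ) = 6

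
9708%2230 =788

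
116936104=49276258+67659846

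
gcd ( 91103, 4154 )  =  1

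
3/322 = 3/322 = 0.01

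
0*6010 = 0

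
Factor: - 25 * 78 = - 2^1*3^1*5^2*13^1 = - 1950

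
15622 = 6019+9603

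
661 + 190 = 851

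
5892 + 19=5911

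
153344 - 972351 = - 819007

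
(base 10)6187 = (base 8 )14053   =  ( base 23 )bg0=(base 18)111d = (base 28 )7or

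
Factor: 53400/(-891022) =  - 26700/445511 =- 2^2*3^1 * 5^2*11^ (  -  1) * 89^1*101^( -1)*401^( - 1 )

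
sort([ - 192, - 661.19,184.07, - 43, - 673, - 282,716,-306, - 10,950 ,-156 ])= [ - 673, - 661.19,-306, - 282, - 192, - 156, - 43, - 10,184.07,716,950]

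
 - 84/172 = -1 + 22/43 = -0.49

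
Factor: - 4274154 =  - 2^1*3^3*79151^1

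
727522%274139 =179244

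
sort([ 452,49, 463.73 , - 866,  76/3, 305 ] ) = [-866, 76/3,49, 305, 452, 463.73] 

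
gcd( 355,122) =1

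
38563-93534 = -54971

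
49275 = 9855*5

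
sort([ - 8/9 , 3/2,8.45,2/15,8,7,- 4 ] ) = [-4,-8/9,  2/15 , 3/2, 7,8,  8.45]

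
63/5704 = 63/5704 =0.01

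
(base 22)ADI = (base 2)1010000011000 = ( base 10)5144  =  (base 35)46Y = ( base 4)1100120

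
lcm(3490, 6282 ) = 31410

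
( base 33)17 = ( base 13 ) 31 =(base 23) 1h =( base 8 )50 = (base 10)40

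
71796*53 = 3805188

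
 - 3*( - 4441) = 13323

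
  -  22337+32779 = 10442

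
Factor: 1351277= 37^1*59^1*619^1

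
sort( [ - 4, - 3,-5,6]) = [-5, - 4 , - 3, 6 ] 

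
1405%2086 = 1405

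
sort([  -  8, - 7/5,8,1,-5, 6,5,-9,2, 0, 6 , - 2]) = [ - 9, - 8, - 5 , - 2 , - 7/5,0,1, 2, 5,  6,6,8]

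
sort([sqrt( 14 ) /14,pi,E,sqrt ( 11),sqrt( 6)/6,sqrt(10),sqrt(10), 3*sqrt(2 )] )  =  [ sqrt ( 14 ) /14 , sqrt( 6)/6,E,pi, sqrt(10),sqrt( 10), sqrt(11),3*sqrt ( 2)] 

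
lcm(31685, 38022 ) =190110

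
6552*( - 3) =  -19656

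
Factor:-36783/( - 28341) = 47^( - 1)*61^1 = 61/47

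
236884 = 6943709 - 6706825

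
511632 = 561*912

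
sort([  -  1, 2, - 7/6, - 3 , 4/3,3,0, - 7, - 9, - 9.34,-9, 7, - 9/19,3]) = [ - 9.34, -9,  -  9, - 7,-3 , - 7/6,-1, - 9/19,0, 4/3,2,3, 3  ,  7 ]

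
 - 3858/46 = -1929/23 = - 83.87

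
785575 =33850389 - 33064814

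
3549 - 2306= 1243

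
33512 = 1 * 33512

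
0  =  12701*0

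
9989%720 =629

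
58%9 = 4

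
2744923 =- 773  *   ( - 3551)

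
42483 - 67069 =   -  24586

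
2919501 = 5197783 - 2278282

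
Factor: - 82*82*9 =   -  60516  =  -  2^2*3^2*41^2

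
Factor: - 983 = -983^1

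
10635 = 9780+855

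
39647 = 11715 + 27932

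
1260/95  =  252/19 = 13.26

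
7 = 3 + 4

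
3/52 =3/52 = 0.06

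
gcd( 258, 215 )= 43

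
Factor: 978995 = 5^1 * 23^1*8513^1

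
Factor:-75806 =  - 2^1*29^1*1307^1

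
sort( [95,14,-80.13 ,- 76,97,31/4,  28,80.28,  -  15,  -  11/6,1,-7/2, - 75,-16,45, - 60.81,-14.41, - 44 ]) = [-80.13,  -  76,-75,-60.81, - 44,- 16, - 15, - 14.41, - 7/2,-11/6, 1,31/4, 14, 28,  45,80.28, 95,97]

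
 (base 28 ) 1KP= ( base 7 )3664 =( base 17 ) 4C9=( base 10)1369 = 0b10101011001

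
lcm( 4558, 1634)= 86602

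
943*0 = 0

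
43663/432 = 101 + 31/432 = 101.07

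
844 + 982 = 1826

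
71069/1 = 71069=71069.00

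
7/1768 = 7/1768 = 0.00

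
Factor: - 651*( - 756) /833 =2^2* 3^4*17^( - 1)*31^1 = 10044/17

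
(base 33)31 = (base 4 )1210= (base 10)100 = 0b1100100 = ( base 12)84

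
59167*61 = 3609187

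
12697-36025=-23328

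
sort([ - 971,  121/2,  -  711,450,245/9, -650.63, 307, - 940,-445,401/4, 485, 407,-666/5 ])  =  [  -  971, - 940,-711, - 650.63, - 445, -666/5,245/9, 121/2, 401/4, 307,407, 450,  485] 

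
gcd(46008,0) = 46008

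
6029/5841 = 1 + 188/5841 = 1.03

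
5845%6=1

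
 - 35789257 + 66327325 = 30538068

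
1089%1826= 1089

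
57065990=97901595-40835605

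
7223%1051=917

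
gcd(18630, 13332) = 6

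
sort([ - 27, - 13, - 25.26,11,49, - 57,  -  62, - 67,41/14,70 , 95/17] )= [ - 67,-62,  -  57, - 27, - 25.26,  -  13,41/14,95/17,11,49, 70] 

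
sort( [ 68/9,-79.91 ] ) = [ - 79.91,68/9]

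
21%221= 21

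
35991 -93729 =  - 57738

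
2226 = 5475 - 3249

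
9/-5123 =-1 + 5114/5123 =- 0.00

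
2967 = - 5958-  -  8925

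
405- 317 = 88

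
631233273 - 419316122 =211917151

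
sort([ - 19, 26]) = [ - 19 , 26] 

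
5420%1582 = 674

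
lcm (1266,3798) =3798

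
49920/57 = 875+15/19 = 875.79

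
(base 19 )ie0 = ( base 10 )6764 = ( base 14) 2672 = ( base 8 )15154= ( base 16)1a6c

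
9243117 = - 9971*( - 927)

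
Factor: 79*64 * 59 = 298304 = 2^6*59^1 * 79^1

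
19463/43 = 452  +  27/43 = 452.63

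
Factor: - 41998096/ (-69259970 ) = 20999048/34629985 = 2^3*5^( - 1)*7^2*13^( - 1)*227^( - 1 ) *2347^( - 1 )*53569^1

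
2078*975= 2026050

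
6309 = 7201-892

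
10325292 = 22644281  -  12318989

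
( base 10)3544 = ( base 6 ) 24224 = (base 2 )110111011000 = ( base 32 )3EO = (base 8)6730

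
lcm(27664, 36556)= 1023568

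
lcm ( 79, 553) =553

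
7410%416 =338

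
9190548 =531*17308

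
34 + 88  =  122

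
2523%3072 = 2523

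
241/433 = 241/433 = 0.56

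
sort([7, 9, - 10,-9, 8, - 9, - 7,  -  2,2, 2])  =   [ - 10, - 9, - 9,-7, - 2, 2,  2, 7, 8, 9]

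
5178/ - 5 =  - 1036 + 2/5  =  - 1035.60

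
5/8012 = 5/8012 = 0.00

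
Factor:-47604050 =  - 2^1*5^2*13^1  *73237^1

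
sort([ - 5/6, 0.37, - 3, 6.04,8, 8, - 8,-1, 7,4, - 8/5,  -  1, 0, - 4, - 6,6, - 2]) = [ - 8, - 6,-4, - 3, - 2, - 8/5,  -  1,-1, - 5/6,0, 0.37, 4,6,6.04,7, 8, 8] 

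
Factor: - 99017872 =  - 2^4*6188617^1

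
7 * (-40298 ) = - 282086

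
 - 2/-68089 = 2/68089= 0.00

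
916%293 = 37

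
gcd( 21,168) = 21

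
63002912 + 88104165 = 151107077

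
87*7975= 693825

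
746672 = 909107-162435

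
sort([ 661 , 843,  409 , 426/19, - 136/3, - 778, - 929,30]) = [-929, - 778, - 136/3, 426/19, 30,409,661,843]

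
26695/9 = 2966+1/9 = 2966.11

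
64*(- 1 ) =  - 64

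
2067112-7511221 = -5444109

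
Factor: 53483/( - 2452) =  -2^( -2 )*79^1 *613^(-1 )*677^1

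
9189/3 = 3063  =  3063.00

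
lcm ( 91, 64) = 5824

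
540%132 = 12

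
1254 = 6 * 209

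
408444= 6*68074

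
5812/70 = 2906/35 =83.03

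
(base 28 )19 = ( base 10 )37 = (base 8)45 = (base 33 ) 14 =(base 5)122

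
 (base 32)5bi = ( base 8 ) 12562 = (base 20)DEA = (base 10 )5490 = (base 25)8JF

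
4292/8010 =2146/4005= 0.54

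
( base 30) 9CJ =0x211f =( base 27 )bh1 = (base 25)DE4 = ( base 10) 8479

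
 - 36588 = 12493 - 49081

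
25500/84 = 303 + 4/7 = 303.57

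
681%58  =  43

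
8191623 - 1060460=7131163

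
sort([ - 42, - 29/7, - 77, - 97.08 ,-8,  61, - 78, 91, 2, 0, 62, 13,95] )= [ - 97.08, - 78, - 77, - 42, - 8, - 29/7, 0, 2, 13, 61,62,91, 95 ]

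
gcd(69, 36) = 3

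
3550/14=1775/7 = 253.57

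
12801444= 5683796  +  7117648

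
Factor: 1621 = 1621^1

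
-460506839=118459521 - 578966360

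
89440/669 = 89440/669=133.69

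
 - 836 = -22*38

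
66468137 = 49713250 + 16754887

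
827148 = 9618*86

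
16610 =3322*5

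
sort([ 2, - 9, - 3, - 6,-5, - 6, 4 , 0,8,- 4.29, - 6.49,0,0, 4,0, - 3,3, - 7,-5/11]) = [ - 9, - 7, - 6.49,-6,-6, - 5, - 4.29, - 3, - 3, -5/11,0, 0,0, 0 , 2,3,4,  4,8 ]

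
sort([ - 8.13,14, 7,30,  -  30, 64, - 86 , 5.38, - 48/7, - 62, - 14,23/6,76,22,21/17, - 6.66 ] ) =[  -  86 , - 62, - 30,  -  14,-8.13, - 48/7,- 6.66  ,  21/17,23/6, 5.38, 7,14,22,30, 64, 76]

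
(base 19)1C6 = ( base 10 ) 595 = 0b1001010011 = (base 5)4340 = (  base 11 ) 4A1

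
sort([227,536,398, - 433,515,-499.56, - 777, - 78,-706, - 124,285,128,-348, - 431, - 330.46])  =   [ -777,-706 , - 499.56 , - 433, - 431, -348,-330.46, - 124, - 78, 128,227,285,398,  515,536]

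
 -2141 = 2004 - 4145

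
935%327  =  281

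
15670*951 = 14902170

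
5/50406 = 5/50406 =0.00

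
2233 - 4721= - 2488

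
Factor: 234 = 2^1 * 3^2*13^1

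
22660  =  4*5665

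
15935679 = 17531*909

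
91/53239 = 91/53239 = 0.00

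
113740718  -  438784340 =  - 325043622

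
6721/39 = 517/3= 172.33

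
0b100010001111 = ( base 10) 2191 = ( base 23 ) 436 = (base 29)2hg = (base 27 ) 304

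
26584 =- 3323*( - 8)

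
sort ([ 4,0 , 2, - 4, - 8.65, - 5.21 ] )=[ - 8.65, - 5.21, - 4,0, 2,4 ]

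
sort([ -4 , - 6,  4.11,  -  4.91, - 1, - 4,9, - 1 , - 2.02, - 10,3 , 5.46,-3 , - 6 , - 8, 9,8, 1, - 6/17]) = [  -  10, - 8 , - 6,-6 , - 4.91, - 4 , - 4, - 3, - 2.02, - 1 , - 1,  -  6/17,1,3,4.11 , 5.46,  8,9 , 9]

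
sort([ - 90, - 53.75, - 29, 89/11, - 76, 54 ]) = [- 90,-76, - 53.75, - 29, 89/11,54]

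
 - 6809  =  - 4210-2599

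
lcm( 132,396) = 396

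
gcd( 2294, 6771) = 37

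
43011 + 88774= 131785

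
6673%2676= 1321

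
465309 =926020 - 460711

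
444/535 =444/535 = 0.83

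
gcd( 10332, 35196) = 84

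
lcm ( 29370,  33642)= 1850310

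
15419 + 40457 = 55876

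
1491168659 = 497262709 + 993905950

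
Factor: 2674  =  2^1*7^1*191^1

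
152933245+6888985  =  159822230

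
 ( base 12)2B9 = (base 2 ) 110101101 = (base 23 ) if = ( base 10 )429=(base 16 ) 1AD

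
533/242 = 2  +  49/242 = 2.20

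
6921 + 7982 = 14903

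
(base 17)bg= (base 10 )203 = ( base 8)313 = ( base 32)6b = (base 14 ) 107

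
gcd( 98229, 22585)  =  1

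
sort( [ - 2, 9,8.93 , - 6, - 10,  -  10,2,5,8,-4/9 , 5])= [ - 10, - 10, - 6, - 2, - 4/9,2,  5 , 5, 8,8.93,9] 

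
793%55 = 23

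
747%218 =93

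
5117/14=365+ 1/2  =  365.50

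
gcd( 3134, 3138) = 2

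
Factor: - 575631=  - 3^2*7^1*9137^1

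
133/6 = 22+1/6 =22.17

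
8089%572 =81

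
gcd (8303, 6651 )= 1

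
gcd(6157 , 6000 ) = 1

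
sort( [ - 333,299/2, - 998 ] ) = [ - 998,-333, 299/2 ] 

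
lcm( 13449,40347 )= 40347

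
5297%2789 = 2508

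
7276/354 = 3638/177 = 20.55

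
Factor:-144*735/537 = -35280/179 = - 2^4 * 3^2*5^1*7^2*179^(-1)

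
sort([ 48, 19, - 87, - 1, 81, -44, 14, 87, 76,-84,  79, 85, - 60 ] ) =[  -  87, - 84, - 60,-44,  -  1,14,19, 48,76, 79, 81,  85,87 ]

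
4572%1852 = 868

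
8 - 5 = 3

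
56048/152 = 7006/19=368.74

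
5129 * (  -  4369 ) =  - 22408601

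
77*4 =308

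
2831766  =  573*4942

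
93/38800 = 93/38800 =0.00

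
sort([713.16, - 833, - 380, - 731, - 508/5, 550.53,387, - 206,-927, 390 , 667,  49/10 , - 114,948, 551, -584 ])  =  [ - 927, - 833, - 731,-584, - 380, - 206, - 114  , - 508/5, 49/10,387 , 390,550.53,551,667, 713.16, 948] 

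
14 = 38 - 24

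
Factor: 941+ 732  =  1673=   7^1*239^1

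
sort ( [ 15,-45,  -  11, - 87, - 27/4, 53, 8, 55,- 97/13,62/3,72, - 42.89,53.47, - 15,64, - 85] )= [ - 87,-85,-45, - 42.89, - 15, - 11, - 97/13  , - 27/4,  8,15,62/3 , 53, 53.47,55, 64,72] 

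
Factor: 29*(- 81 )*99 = - 3^6*11^1 *29^1  =  -232551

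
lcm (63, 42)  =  126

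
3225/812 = 3 + 789/812 = 3.97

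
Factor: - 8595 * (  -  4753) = 40852035= 3^2*5^1*7^2 * 97^1*191^1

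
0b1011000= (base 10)88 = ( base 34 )2k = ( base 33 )2M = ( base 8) 130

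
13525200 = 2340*5780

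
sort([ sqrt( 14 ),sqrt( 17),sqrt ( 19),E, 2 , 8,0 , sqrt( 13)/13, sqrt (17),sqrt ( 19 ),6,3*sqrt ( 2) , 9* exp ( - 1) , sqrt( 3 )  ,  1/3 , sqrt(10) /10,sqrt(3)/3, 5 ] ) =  [0 , sqrt( 13)/13, sqrt(10)/10,1/3, sqrt (3)/3,sqrt( 3 ) , 2, E,9*exp( - 1),sqrt(14 ),sqrt( 17),  sqrt (17),3*sqrt(2), sqrt(  19),sqrt (19), 5, 6 , 8] 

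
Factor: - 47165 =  - 5^1*9433^1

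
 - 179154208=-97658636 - 81495572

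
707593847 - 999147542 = -291553695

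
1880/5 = 376  =  376.00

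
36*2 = 72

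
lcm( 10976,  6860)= 54880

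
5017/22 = 228+1/22 = 228.05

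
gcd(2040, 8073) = 3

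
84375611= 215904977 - 131529366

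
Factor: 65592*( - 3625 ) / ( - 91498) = 118885500/45749  =  2^2*3^2*5^3*11^ ( - 1)*29^1*911^1*4159^(- 1)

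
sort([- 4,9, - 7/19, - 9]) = [ - 9, - 4, - 7/19, 9]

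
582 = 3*194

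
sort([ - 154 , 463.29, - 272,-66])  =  [ - 272, - 154, - 66, 463.29]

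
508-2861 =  - 2353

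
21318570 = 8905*2394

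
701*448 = 314048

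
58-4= 54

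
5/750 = 1/150 = 0.01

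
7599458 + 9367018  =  16966476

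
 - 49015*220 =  - 10783300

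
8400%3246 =1908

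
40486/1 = 40486 = 40486.00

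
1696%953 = 743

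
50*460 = 23000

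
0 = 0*169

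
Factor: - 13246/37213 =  - 2^1*11^( - 1 )*17^( - 1 )*37^1*179^1 * 199^ ( - 1)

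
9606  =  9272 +334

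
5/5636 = 5/5636 = 0.00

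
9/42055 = 9/42055 = 0.00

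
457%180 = 97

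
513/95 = 27/5 = 5.40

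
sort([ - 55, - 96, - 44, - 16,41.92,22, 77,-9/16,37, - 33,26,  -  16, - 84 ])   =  [ - 96, - 84, - 55,  -  44, - 33  ,  -  16, - 16, - 9/16, 22,26,37, 41.92,77]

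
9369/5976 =1041/664 = 1.57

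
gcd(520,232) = 8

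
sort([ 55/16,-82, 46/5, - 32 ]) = [ - 82, - 32,55/16, 46/5 ]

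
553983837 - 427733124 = 126250713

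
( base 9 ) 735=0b1001010111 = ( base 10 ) 599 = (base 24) 10n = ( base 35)H4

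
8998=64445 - 55447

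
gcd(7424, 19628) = 4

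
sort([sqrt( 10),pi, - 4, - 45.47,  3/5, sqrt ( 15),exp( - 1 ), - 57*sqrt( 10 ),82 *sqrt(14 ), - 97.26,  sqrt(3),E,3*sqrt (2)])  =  [ - 57*sqrt( 10 ), - 97.26 ,-45.47, - 4, exp( - 1 ),3/5,sqrt( 3 ), E,pi,sqrt(10 ),sqrt( 15 ), 3*sqrt( 2),82*sqrt ( 14)] 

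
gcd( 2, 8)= 2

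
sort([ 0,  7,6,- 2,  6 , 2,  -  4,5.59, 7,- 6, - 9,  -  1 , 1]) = [ - 9,-6,-4, - 2,-1,0,1,  2,5.59,6,6,7, 7] 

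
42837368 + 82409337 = 125246705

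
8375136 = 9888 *847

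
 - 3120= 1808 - 4928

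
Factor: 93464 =2^3*7^1*1669^1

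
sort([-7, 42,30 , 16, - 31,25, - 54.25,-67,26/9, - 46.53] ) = [ - 67, - 54.25,- 46.53,-31, - 7, 26/9,16,  25, 30,42 ]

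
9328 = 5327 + 4001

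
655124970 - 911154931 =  - 256029961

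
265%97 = 71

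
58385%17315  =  6440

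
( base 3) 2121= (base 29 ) 2c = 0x46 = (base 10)70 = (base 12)5a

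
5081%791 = 335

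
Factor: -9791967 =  - 3^1 *3263989^1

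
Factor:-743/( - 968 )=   2^( - 3)*11^( - 2)*743^1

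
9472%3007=451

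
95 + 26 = 121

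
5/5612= 5/5612 = 0.00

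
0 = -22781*0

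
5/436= 5/436 = 0.01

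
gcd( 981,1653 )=3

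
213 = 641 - 428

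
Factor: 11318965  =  5^1* 7^1*19^1*17021^1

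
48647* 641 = 31182727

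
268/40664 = 67/10166  =  0.01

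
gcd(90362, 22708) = 2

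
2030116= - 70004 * ( - 29) 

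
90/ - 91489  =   - 1+91399/91489 = - 0.00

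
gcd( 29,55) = 1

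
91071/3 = 30357 = 30357.00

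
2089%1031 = 27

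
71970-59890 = 12080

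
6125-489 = 5636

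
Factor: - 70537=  - 70537^1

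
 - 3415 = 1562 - 4977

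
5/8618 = 5/8618 = 0.00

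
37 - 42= - 5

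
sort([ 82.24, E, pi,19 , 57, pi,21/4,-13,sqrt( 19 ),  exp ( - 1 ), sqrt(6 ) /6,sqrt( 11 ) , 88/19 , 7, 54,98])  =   [ - 13, exp ( - 1),sqrt(6 )/6, E , pi,pi,sqrt ( 11), sqrt( 19 ),88/19, 21/4 , 7, 19, 54,57,  82.24,98]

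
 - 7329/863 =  - 9 + 438/863= - 8.49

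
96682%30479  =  5245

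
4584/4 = 1146  =  1146.00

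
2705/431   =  6 + 119/431 = 6.28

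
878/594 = 1+142/297= 1.48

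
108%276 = 108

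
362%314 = 48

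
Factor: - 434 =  - 2^1*7^1*31^1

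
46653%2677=1144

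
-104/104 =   -  1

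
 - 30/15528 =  - 1 + 2583/2588  =  - 0.00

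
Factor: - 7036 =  - 2^2*1759^1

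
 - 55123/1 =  - 55123 = -  55123.00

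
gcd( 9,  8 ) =1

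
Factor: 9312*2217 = 20644704=2^5*3^2*97^1*739^1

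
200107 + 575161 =775268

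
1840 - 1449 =391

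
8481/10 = 848  +  1/10 = 848.10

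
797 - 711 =86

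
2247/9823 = 2247/9823 = 0.23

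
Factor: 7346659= 31^1 *269^1*881^1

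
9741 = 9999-258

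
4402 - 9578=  - 5176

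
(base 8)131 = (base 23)3K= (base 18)4h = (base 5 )324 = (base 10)89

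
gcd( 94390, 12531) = 1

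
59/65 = 59/65  =  0.91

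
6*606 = 3636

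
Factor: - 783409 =  -  11^1*229^1*311^1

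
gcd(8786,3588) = 46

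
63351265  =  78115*811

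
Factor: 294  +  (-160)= 134 = 2^1 * 67^1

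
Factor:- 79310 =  - 2^1*5^1*7^1*11^1*103^1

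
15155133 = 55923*271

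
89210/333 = 89210/333 = 267.90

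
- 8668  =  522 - 9190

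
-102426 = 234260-336686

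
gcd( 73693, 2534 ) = 1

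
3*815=2445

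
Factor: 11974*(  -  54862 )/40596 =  - 3^( - 1) * 17^( -1 ) * 199^(-1)*5987^1  *27431^1 = -  164229397/10149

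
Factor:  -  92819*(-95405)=8855396695 = 5^1*101^1 * 919^1*19081^1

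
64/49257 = 64/49257 = 0.00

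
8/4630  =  4/2315 = 0.00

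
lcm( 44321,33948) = 1595556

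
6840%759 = 9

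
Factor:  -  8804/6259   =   - 2^2*11^ ( - 1)  *  31^1*71^1 * 569^(  -  1)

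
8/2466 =4/1233= 0.00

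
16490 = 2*8245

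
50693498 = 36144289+14549209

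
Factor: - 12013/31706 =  - 2^(-1 )*41^1*83^( - 1)*191^ ( - 1)*293^1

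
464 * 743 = 344752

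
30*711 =21330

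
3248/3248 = 1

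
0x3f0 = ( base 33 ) UI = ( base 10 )1008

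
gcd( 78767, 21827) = 949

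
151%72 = 7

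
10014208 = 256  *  39118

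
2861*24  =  68664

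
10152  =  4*2538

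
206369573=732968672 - 526599099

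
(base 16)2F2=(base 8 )1362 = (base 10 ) 754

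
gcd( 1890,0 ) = 1890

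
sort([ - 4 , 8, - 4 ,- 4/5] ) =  [ - 4,  -  4, - 4/5,8]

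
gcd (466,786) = 2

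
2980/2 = 1490 = 1490.00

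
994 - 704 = 290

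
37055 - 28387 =8668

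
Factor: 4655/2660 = 2^ ( -2 ) * 7^1 = 7/4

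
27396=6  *4566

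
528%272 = 256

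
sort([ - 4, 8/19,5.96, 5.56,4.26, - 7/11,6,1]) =[ - 4, - 7/11, 8/19, 1,4.26, 5.56, 5.96,6]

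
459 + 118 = 577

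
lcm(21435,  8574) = 42870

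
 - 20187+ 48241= 28054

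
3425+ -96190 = -92765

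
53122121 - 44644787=8477334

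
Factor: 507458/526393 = 134/139 = 2^1*67^1*139^( - 1 ) 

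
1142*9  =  10278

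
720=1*720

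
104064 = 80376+23688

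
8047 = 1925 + 6122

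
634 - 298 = 336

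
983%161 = 17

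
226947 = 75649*3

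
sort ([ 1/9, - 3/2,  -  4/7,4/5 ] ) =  [-3/2, -4/7, 1/9,4/5]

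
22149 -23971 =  - 1822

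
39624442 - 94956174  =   - 55331732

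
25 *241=6025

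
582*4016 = 2337312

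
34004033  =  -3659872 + 37663905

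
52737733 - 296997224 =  - 244259491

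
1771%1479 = 292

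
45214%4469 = 524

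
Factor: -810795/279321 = -955/329 = - 5^1*7^( - 1)*47^( - 1 )*191^1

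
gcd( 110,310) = 10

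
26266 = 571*46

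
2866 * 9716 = 27846056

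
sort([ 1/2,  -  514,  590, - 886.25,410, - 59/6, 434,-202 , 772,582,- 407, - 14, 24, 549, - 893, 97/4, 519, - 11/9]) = [-893,-886.25, - 514,  -  407, -202, - 14, - 59/6, - 11/9,  1/2, 24, 97/4, 410, 434,519,549, 582,  590, 772]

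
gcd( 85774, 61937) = 1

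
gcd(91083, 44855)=1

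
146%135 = 11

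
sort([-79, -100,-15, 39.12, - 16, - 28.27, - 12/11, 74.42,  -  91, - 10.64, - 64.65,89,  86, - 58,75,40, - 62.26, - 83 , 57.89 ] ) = [  -  100, -91, - 83 , - 79,  -  64.65,  -  62.26, -58, -28.27,-16, - 15, - 10.64, - 12/11,  39.12,40, 57.89,74.42, 75, 86,89] 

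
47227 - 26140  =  21087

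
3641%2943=698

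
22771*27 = 614817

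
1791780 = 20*89589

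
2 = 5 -3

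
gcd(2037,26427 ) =3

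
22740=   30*758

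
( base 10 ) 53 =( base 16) 35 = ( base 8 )65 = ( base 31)1m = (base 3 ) 1222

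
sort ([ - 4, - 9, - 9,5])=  [ -9, - 9, - 4,5 ]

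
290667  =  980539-689872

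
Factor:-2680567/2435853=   -  3^( - 1 )*7^( - 1)*193^( - 1)*601^( - 1 ) * 2680567^1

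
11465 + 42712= 54177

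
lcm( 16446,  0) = 0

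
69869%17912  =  16133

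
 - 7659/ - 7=7659/7 =1094.14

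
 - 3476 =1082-4558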